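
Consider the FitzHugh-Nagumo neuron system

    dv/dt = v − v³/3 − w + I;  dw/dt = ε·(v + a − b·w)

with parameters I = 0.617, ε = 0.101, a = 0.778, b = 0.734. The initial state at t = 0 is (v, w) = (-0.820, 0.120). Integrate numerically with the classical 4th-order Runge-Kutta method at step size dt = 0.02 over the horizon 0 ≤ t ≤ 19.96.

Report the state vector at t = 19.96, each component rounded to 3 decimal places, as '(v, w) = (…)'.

(v, w) = (1.401, 1.222)

t=0.000: state=(-0.820, 0.120)
step 1 (dt=0.02): k1=(-0.139, -0.013), k2=(-0.140, -0.013), k3=(-0.140, -0.013), k4=(-0.140, -0.013); state += dt/6·(k1+2k2+2k3+k4)
t=0.020: state=(-0.823, 0.120)
t=0.040: state=(-0.826, 0.119)
t=0.060: state=(-0.828, 0.119)
continuing one RK4 step at a time; state shown every 50 steps (Δt=1):
t=1.000: state=(-0.968, 0.100)
t=2.000: state=(-1.100, 0.068)
t=3.000: state=(-1.175, 0.027)
t=4.000: state=(-1.193, -0.015)
t=5.000: state=(-1.172, -0.053)
t=6.000: state=(-1.127, -0.086)
t=7.000: state=(-1.068, -0.111)
t=8.000: state=(-0.996, -0.128)
t=9.000: state=(-0.911, -0.136)
t=10.000: state=(-0.805, -0.134)
t=11.000: state=(-0.663, -0.120)
t=12.000: state=(-0.438, -0.090)
t=13.000: state=(0.007, -0.032)
t=14.000: state=(0.979, 0.090)
t=15.000: state=(1.758, 0.301)
t=16.000: state=(1.802, 0.531)
t=17.000: state=(1.718, 0.741)
t=18.000: state=(1.618, 0.926)
t=19.000: state=(1.512, 1.088)
t=19.960: state=(1.401, 1.222)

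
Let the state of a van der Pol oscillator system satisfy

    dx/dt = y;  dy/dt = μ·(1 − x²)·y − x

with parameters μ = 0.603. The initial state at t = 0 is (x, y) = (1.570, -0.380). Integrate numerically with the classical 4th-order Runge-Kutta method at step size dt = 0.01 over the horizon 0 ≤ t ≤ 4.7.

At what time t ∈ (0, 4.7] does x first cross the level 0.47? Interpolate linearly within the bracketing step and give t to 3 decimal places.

t=0.000: state=(1.570, -0.380)
step 1 (dt=0.01): k1=(-0.380, -1.234), k2=(-0.386, -1.228), k3=(-0.386, -1.228), k4=(-0.392, -1.222); state += dt/6·(k1+2k2+2k3+k4)
t=0.010: state=(1.566, -0.392)
t=0.020: state=(1.562, -0.404)
t=0.030: state=(1.558, -0.417)
continuing one RK4 step at a time; state shown every 20 steps (Δt=0.2):
t=0.200: state=(1.471, -0.606)
t=0.400: state=(1.329, -0.805)
t=0.600: state=(1.149, -0.995)
t=0.800: state=(0.931, -1.192)
t=1.000: state=(0.671, -1.409)
t=1.130: state=(0.478, -1.561)
next step: t=1.140: state=(0.463, -1.573) — x has crossed 0.47
linear interpolation between t=1.130 (0.47820) and t=1.140 (0.46253) → t≈1.135

t = 1.135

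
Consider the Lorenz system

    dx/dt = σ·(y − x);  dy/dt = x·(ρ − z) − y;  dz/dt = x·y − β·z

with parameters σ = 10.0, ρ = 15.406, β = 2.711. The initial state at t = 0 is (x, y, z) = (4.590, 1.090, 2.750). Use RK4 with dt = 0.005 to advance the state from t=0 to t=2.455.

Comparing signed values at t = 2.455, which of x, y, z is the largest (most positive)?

t=0.000: state=(4.590, 1.090, 2.750)
step 1 (dt=0.005): k1=(-35.000, 57.001, -2.452), k2=(-32.700, 55.779, -1.889), k3=(-32.788, 55.848, -1.900), k4=(-30.568, 54.689, -1.369); state += dt/6·(k1+2k2+2k3+k4)
t=0.005: state=(4.426, 1.369, 2.741)
t=0.010: state=(4.284, 1.637, 2.736)
t=0.015: state=(4.161, 1.896, 2.736)
continuing one RK4 step at a time; state shown every 20 steps (Δt=0.1):
t=0.100: state=(4.121, 5.680, 3.322)
t=0.200: state=(6.862, 10.562, 6.477)
t=0.300: state=(10.626, 13.590, 14.860)
t=0.400: state=(10.846, 7.967, 22.492)
t=0.500: state=(6.386, 1.575, 20.530)
t=0.600: state=(2.664, 0.169, 15.904)
t=0.700: state=(1.133, 0.355, 12.160)
t=0.800: state=(0.771, 0.716, 9.313)
t=0.900: state=(0.906, 1.208, 7.170)
t=1.000: state=(1.385, 2.064, 5.629)
t=1.100: state=(2.349, 3.658, 4.756)
t=1.200: state=(4.150, 6.519, 5.074)
t=1.300: state=(7.137, 10.638, 8.203)
t=1.400: state=(10.347, 12.518, 15.761)
t=1.500: state=(10.094, 7.327, 21.609)
t=1.600: state=(6.199, 2.126, 19.658)
t=1.700: state=(3.045, 0.923, 15.506)
t=1.800: state=(1.768, 1.177, 12.020)
t=1.900: state=(1.609, 1.803, 9.375)
t=2.000: state=(2.086, 2.848, 7.518)
t=2.100: state=(3.184, 4.664, 6.594)
t=2.200: state=(5.136, 7.581, 7.271)
t=2.300: state=(7.933, 10.843, 10.990)
t=2.400: state=(10.027, 10.719, 17.465)
t=2.455: state=(9.801, 8.291, 19.947)
compare at T: x=9.801, y=8.291, z=19.947

largest component: z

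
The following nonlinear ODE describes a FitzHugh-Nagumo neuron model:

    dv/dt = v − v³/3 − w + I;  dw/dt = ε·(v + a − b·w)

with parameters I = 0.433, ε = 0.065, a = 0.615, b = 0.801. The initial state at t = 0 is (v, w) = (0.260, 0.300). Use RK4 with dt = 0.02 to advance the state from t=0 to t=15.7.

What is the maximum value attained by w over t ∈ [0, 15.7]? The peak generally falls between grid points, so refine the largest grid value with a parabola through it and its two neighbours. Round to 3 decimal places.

max w = 1.296

t=0.000: state=(0.260, 0.300)
step 1 (dt=0.02): k1=(0.387, 0.041), k2=(0.390, 0.041), k3=(0.390, 0.041), k4=(0.394, 0.042); state += dt/6·(k1+2k2+2k3+k4)
t=0.020: state=(0.268, 0.301)
t=0.040: state=(0.276, 0.302)
t=0.060: state=(0.284, 0.303)
continuing one RK4 step at a time; state shown every 50 steps (Δt=1):
t=1.000: state=(0.821, 0.356)
t=2.000: state=(1.452, 0.451)
t=3.000: state=(1.640, 0.567)
t=4.000: state=(1.622, 0.681)
t=5.000: state=(1.564, 0.786)
t=6.000: state=(1.496, 0.882)
t=7.000: state=(1.424, 0.969)
t=8.000: state=(1.347, 1.047)
t=9.000: state=(1.262, 1.115)
t=10.000: state=(1.165, 1.174)
t=11.000: state=(1.051, 1.224)
t=12.000: state=(0.904, 1.263)
t=13.000: state=(0.688, 1.289)
t=14.000: state=(0.289, 1.295)
t=15.000: state=(-0.667, 1.260)
t=15.700: state=(-1.608, 1.191)
largest grid value and its neighbours: w(13.720)=1.29582, w(13.740)=1.29583, w(13.760)=1.29582
parabola through these three points peaks at t≈13.743 with w≈1.29583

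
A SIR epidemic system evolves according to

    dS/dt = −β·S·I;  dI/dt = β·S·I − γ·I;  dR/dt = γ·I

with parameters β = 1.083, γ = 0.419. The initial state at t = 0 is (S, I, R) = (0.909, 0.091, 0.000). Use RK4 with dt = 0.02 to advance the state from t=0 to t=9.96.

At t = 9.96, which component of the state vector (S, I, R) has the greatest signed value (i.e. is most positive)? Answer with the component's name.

t=0.000: state=(0.909, 0.091, 0.000)
step 1 (dt=0.02): k1=(-0.090, 0.051, 0.038), k2=(-0.090, 0.052, 0.038), k3=(-0.090, 0.052, 0.038), k4=(-0.090, 0.052, 0.039); state += dt/6·(k1+2k2+2k3+k4)
t=0.020: state=(0.907, 0.092, 0.001)
t=0.040: state=(0.905, 0.093, 0.002)
t=0.060: state=(0.904, 0.094, 0.002)
continuing one RK4 step at a time; state shown every 25 steps (Δt=0.5):
t=0.500: state=(0.859, 0.119, 0.022)
t=1.000: state=(0.798, 0.151, 0.050)
t=1.500: state=(0.729, 0.186, 0.086)
t=2.000: state=(0.653, 0.219, 0.128)
t=2.500: state=(0.575, 0.248, 0.177)
t=3.000: state=(0.500, 0.269, 0.231)
t=3.500: state=(0.431, 0.280, 0.289)
t=4.000: state=(0.370, 0.282, 0.348)
t=4.500: state=(0.318, 0.276, 0.407)
t=5.000: state=(0.275, 0.262, 0.463)
t=5.500: state=(0.239, 0.244, 0.516)
t=6.000: state=(0.211, 0.224, 0.565)
t=6.500: state=(0.188, 0.202, 0.610)
t=7.000: state=(0.169, 0.181, 0.650)
t=7.500: state=(0.154, 0.160, 0.686)
t=8.000: state=(0.142, 0.140, 0.717)
t=8.500: state=(0.133, 0.123, 0.745)
t=9.000: state=(0.125, 0.107, 0.769)
t=9.500: state=(0.118, 0.092, 0.789)
t=9.960: state=(0.113, 0.081, 0.806)
compare at T: S=0.113, I=0.081, R=0.806

largest component: R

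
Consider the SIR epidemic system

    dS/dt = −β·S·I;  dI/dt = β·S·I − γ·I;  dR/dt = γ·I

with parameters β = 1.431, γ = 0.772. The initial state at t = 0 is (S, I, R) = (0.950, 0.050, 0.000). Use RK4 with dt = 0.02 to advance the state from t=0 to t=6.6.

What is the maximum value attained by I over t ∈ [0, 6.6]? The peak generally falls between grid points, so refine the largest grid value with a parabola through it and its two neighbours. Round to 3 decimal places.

t=0.000: state=(0.950, 0.050, 0.000)
step 1 (dt=0.02): k1=(-0.068, 0.029, 0.039), k2=(-0.068, 0.029, 0.039), k3=(-0.068, 0.029, 0.039), k4=(-0.069, 0.030, 0.039); state += dt/6·(k1+2k2+2k3+k4)
t=0.020: state=(0.949, 0.051, 0.001)
t=0.040: state=(0.947, 0.051, 0.002)
t=0.060: state=(0.946, 0.052, 0.002)
continuing one RK4 step at a time; state shown every 25 steps (Δt=0.5):
t=0.500: state=(0.911, 0.066, 0.022)
t=1.000: state=(0.864, 0.085, 0.051)
t=1.500: state=(0.807, 0.105, 0.088)
t=2.000: state=(0.743, 0.124, 0.132)
t=2.500: state=(0.676, 0.140, 0.184)
t=3.000: state=(0.609, 0.151, 0.240)
t=3.500: state=(0.545, 0.155, 0.300)
t=4.000: state=(0.488, 0.153, 0.359)
t=4.500: state=(0.439, 0.145, 0.417)
t=5.000: state=(0.397, 0.132, 0.470)
t=5.500: state=(0.363, 0.118, 0.519)
t=6.000: state=(0.336, 0.103, 0.561)
t=6.500: state=(0.313, 0.088, 0.598)
t=6.600: state=(0.310, 0.086, 0.605)
largest grid value and its neighbours: I(3.520)=0.15524, I(3.540)=0.15525, I(3.560)=0.15525
parabola through these three points peaks at t≈3.548 with I≈0.15525

max I = 0.155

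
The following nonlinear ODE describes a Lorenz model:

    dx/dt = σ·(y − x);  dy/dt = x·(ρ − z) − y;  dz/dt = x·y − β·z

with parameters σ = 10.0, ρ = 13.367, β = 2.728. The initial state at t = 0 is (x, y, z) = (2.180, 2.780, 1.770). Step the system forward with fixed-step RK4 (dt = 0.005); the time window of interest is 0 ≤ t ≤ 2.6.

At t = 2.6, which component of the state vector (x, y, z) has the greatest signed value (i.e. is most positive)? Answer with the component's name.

largest component: z

t=0.000: state=(2.180, 2.780, 1.770)
step 1 (dt=0.005): k1=(6.000, 22.501, 1.232), k2=(6.413, 22.612, 1.389), k3=(6.405, 22.623, 1.391), k4=(6.811, 22.744, 1.552); state += dt/6·(k1+2k2+2k3+k4)
t=0.005: state=(2.212, 2.893, 1.777)
t=0.010: state=(2.248, 3.008, 1.786)
t=0.015: state=(2.288, 3.123, 1.796)
continuing one RK4 step at a time; state shown every 20 steps (Δt=0.1):
t=0.100: state=(3.494, 5.473, 2.361)
t=0.200: state=(6.128, 9.368, 4.970)
t=0.300: state=(9.460, 12.314, 11.614)
t=0.400: state=(10.358, 8.827, 18.837)
t=0.500: state=(7.052, 2.877, 18.737)
t=0.600: state=(3.469, 0.791, 14.979)
t=0.700: state=(1.706, 0.714, 11.547)
t=0.800: state=(1.197, 1.059, 8.894)
t=0.900: state=(1.295, 1.597, 6.911)
t=1.000: state=(1.789, 2.488, 5.534)
t=1.100: state=(2.749, 4.007, 4.855)
t=1.200: state=(4.386, 6.429, 5.333)
t=1.300: state=(6.785, 9.415, 8.028)
t=1.400: state=(9.057, 10.522, 13.415)
t=1.500: state=(8.969, 7.271, 17.625)
t=1.600: state=(6.371, 3.426, 16.926)
t=1.700: state=(3.885, 2.031, 14.006)
t=1.800: state=(2.683, 2.061, 11.208)
t=1.900: state=(2.487, 2.656, 9.046)
t=2.000: state=(2.955, 3.709, 7.632)
t=2.100: state=(4.000, 5.342, 7.185)
t=2.200: state=(5.617, 7.465, 8.199)
t=2.300: state=(7.463, 9.105, 11.137)
t=2.400: state=(8.404, 8.429, 14.844)
t=2.500: state=(7.455, 5.721, 16.304)
t=2.600: state=(5.520, 3.660, 14.990)
compare at T: x=5.520, y=3.660, z=14.990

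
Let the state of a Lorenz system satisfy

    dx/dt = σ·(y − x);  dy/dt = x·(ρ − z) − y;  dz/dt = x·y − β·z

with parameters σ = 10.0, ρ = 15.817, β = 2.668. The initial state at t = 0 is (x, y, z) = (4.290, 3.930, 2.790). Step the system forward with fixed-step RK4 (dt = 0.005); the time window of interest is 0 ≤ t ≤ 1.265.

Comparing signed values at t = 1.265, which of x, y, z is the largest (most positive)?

t=0.000: state=(4.290, 3.930, 2.790)
step 1 (dt=0.005): k1=(-3.600, 51.956, 9.416), k2=(-2.211, 51.608, 9.874), k3=(-2.255, 51.649, 9.881), k4=(-0.905, 51.339, 10.345); state += dt/6·(k1+2k2+2k3+k4)
t=0.005: state=(4.279, 4.188, 2.839)
t=0.010: state=(4.281, 4.444, 2.893)
t=0.015: state=(4.295, 4.697, 2.952)
continuing one RK4 step at a time; state shown every 10 steps (Δt=0.05):
t=0.050: state=(4.689, 6.465, 3.524)
t=0.100: state=(5.948, 9.126, 5.025)
t=0.150: state=(7.783, 11.836, 7.792)
t=0.200: state=(9.839, 13.778, 12.192)
t=0.250: state=(11.431, 13.539, 17.646)
t=0.300: state=(11.682, 10.441, 22.102)
t=0.350: state=(10.247, 5.986, 23.603)
t=0.400: state=(7.762, 2.446, 22.395)
t=0.450: state=(5.225, 0.595, 20.029)
t=0.500: state=(3.238, -0.055, 17.570)
t=0.550: state=(1.913, -0.140, 15.362)
t=0.600: state=(1.125, -0.035, 13.437)
t=0.650: state=(0.698, 0.104, 11.760)
t=0.700: state=(0.493, 0.234, 10.296)
t=0.750: state=(0.417, 0.357, 9.016)
t=0.800: state=(0.421, 0.489, 7.898)
t=0.850: state=(0.480, 0.649, 6.924)
t=0.900: state=(0.589, 0.859, 6.078)
t=0.950: state=(0.754, 1.147, 5.350)
t=1.000: state=(0.989, 1.547, 4.737)
t=1.050: state=(1.322, 2.107, 4.244)
t=1.100: state=(1.789, 2.890, 3.895)
t=1.150: state=(2.443, 3.981, 3.748)
t=1.200: state=(3.351, 5.472, 3.921)
t=1.250: state=(4.588, 7.432, 4.631)
t=1.265: state=(5.032, 8.109, 4.999)
compare at T: x=5.032, y=8.109, z=4.999

largest component: y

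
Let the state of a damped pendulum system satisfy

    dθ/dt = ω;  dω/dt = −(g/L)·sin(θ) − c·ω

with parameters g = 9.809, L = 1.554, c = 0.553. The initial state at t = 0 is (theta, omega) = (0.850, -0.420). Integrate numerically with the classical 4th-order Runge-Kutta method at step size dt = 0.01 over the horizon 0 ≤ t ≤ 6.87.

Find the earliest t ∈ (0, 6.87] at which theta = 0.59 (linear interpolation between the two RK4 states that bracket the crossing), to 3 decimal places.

t=0.000: state=(0.850, -0.420)
step 1 (dt=0.01): k1=(-0.420, -4.510), k2=(-0.443, -4.489), k3=(-0.442, -4.488), k4=(-0.465, -4.467); state += dt/6·(k1+2k2+2k3+k4)
t=0.010: state=(0.846, -0.465)
t=0.020: state=(0.841, -0.509)
t=0.030: state=(0.835, -0.553)
continuing one RK4 step at a time; state shown every 25 steps (Δt=0.25):
t=0.250: state=(0.618, -1.369)
t=0.270: state=(0.590, -1.426)
next step: t=0.280: state=(0.576, -1.452) — theta has crossed 0.59
linear interpolation between t=0.270 (0.59000) and t=0.280 (0.57561) → t≈0.270

t = 0.270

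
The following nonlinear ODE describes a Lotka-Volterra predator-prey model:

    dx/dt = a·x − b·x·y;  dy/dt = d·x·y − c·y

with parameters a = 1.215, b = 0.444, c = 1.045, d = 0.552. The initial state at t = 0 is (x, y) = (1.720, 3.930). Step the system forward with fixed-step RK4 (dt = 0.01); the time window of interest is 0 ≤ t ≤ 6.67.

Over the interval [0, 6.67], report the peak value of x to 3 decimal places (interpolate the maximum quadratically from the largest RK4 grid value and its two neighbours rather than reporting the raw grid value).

max x = 2.818

t=0.000: state=(1.720, 3.930)
step 1 (dt=0.01): k1=(-0.911, -0.376), k2=(-0.908, -0.385), k3=(-0.908, -0.385), k4=(-0.904, -0.395); state += dt/6·(k1+2k2+2k3+k4)
t=0.010: state=(1.711, 3.926)
t=0.020: state=(1.702, 3.922)
t=0.030: state=(1.693, 3.918)
continuing one RK4 step at a time; state shown every 25 steps (Δt=0.25):
t=0.250: state=(1.518, 3.782)
t=0.500: state=(1.368, 3.552)
t=0.750: state=(1.268, 3.279)
t=1.000: state=(1.213, 2.995)
t=1.250: state=(1.197, 2.723)
t=1.500: state=(1.216, 2.476)
t=1.750: state=(1.267, 2.262)
t=2.000: state=(1.349, 2.086)
t=2.250: state=(1.462, 1.949)
t=2.500: state=(1.604, 1.854)
t=2.750: state=(1.775, 1.802)
t=3.000: state=(1.970, 1.797)
t=3.250: state=(2.183, 1.842)
t=3.500: state=(2.398, 1.946)
t=3.750: state=(2.595, 2.116)
t=4.000: state=(2.745, 2.357)
t=4.250: state=(2.816, 2.667)
t=4.500: state=(2.782, 3.026)
t=4.750: state=(2.640, 3.392)
t=5.000: state=(2.410, 3.703)
t=5.250: state=(2.138, 3.904)
t=5.500: state=(1.870, 3.964)
t=5.750: state=(1.637, 3.886)
t=6.000: state=(1.454, 3.702)
t=6.250: state=(1.324, 3.451)
t=6.500: state=(1.242, 3.171)
t=6.670: state=(1.211, 2.978)
largest grid value and its neighbours: x(4.290)=2.81767, x(4.300)=2.81776, x(4.310)=2.81768
parabola through these three points peaks at t≈4.300 with x≈2.81776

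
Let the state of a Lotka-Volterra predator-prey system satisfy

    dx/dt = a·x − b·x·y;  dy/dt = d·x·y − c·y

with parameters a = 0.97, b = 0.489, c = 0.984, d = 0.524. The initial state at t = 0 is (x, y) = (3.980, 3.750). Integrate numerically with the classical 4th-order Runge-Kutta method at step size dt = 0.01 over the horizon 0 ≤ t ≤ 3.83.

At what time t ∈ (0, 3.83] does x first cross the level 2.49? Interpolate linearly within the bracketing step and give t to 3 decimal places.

t = 0.391

t=0.000: state=(3.980, 3.750)
step 1 (dt=0.01): k1=(-3.438, 4.131), k2=(-3.463, 4.119), k3=(-3.463, 4.119), k4=(-3.487, 4.107); state += dt/6·(k1+2k2+2k3+k4)
t=0.010: state=(3.945, 3.791)
t=0.020: state=(3.910, 3.832)
t=0.030: state=(3.875, 3.873)
continuing one RK4 step at a time; state shown every 20 steps (Δt=0.2):
t=0.200: state=(3.223, 4.497)
t=0.390: state=(2.493, 4.955)
next step: t=0.400: state=(2.457, 4.970) — x has crossed 2.49
linear interpolation between t=0.390 (2.49264) and t=0.400 (2.45659) → t≈0.391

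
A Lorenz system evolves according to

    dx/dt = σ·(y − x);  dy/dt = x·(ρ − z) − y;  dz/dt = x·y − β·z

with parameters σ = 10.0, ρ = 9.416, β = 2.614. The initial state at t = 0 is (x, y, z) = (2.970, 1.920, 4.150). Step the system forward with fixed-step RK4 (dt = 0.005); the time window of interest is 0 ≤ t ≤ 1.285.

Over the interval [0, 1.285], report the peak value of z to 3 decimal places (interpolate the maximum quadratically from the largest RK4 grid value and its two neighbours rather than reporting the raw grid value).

max z = 11.439

t=0.000: state=(2.970, 1.920, 4.150)
step 1 (dt=0.005): k1=(-10.500, 13.720, -5.146), k2=(-9.894, 13.585, -5.062), k3=(-9.913, 13.593, -5.060), k4=(-9.325, 13.465, -4.976); state += dt/6·(k1+2k2+2k3+k4)
t=0.005: state=(2.920, 1.988, 4.125)
t=0.010: state=(2.877, 2.055, 4.100)
t=0.015: state=(2.838, 2.120, 4.077)
continuing one RK4 step at a time; state shown every 10 steps (Δt=0.05):
t=0.050: state=(2.695, 2.559, 3.936)
t=0.100: state=(2.771, 3.168, 3.819)
t=0.150: state=(3.062, 3.808, 3.827)
t=0.200: state=(3.502, 4.502, 3.998)
t=0.250: state=(4.053, 5.247, 4.373)
t=0.300: state=(4.684, 6.002, 4.993)
t=0.350: state=(5.353, 6.685, 5.882)
t=0.400: state=(5.991, 7.182, 7.017)
t=0.450: state=(6.511, 7.366, 8.305)
t=0.500: state=(6.816, 7.156, 9.573)
t=0.550: state=(6.835, 6.570, 10.611)
t=0.600: state=(6.559, 5.741, 11.251)
t=0.650: state=(6.047, 4.856, 11.438)
t=0.700: state=(5.407, 4.074, 11.231)
t=0.750: state=(4.749, 3.481, 10.748)
t=0.800: state=(4.161, 3.089, 10.112)
t=0.850: state=(3.687, 2.871, 9.416)
t=0.900: state=(3.345, 2.790, 8.726)
t=0.950: state=(3.129, 2.814, 8.079)
t=1.000: state=(3.025, 2.921, 7.500)
t=1.050: state=(3.020, 3.098, 7.006)
t=1.100: state=(3.099, 3.337, 6.608)
t=1.150: state=(3.254, 3.633, 6.317)
t=1.200: state=(3.475, 3.980, 6.143)
t=1.250: state=(3.756, 4.368, 6.098)
t=1.285: state=(3.981, 4.657, 6.149)
largest grid value and its neighbours: z(0.640)=11.43522, z(0.645)=11.43866, z(0.650)=11.43800
parabola through these three points peaks at t≈0.647 with z≈11.43889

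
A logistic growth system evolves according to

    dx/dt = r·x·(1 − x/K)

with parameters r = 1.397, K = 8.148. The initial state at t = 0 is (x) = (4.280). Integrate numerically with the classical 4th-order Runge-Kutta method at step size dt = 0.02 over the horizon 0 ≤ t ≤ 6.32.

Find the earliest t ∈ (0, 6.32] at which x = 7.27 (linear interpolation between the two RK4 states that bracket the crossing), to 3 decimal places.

t = 1.441

t=0.000: state=(4.280)
step 1 (dt=0.02): k1=(2.838), k2=(2.836), k3=(2.836), k4=(2.834); state += dt/6·(k1+2k2+2k3+k4)
t=0.020: state=(4.337)
t=0.040: state=(4.393)
t=0.060: state=(4.450)
continuing one RK4 step at a time; state shown every 25 steps (Δt=0.5):
t=0.500: state=(5.621)
t=1.000: state=(6.659)
t=1.440: state=(7.269)
next step: t=1.460: state=(7.291) — x has crossed 7.27
linear interpolation between t=1.440 (7.26924) and t=1.460 (7.29091) → t≈1.441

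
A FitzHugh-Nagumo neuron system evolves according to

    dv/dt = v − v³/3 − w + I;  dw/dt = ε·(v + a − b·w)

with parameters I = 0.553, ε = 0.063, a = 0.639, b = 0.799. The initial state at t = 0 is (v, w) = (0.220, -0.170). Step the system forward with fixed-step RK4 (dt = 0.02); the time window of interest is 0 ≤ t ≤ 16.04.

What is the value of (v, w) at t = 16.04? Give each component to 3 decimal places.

(v, w) = (0.926, 1.367)

t=0.000: state=(0.220, -0.170)
step 1 (dt=0.02): k1=(0.939, 0.063), k2=(0.948, 0.063), k3=(0.948, 0.063), k4=(0.956, 0.064); state += dt/6·(k1+2k2+2k3+k4)
t=0.020: state=(0.239, -0.169)
t=0.040: state=(0.258, -0.167)
t=0.060: state=(0.278, -0.166)
continuing one RK4 step at a time; state shown every 50 steps (Δt=1):
t=1.000: state=(1.426, -0.073)
t=2.000: state=(1.905, 0.078)
t=3.000: state=(1.894, 0.231)
t=4.000: state=(1.840, 0.373)
t=5.000: state=(1.783, 0.505)
t=6.000: state=(1.724, 0.628)
t=7.000: state=(1.665, 0.740)
t=8.000: state=(1.604, 0.844)
t=9.000: state=(1.541, 0.938)
t=10.000: state=(1.476, 1.024)
t=11.000: state=(1.408, 1.101)
t=12.000: state=(1.335, 1.171)
t=13.000: state=(1.255, 1.232)
t=14.000: state=(1.167, 1.285)
t=15.000: state=(1.063, 1.330)
t=16.000: state=(0.932, 1.366)
t=16.040: state=(0.926, 1.367)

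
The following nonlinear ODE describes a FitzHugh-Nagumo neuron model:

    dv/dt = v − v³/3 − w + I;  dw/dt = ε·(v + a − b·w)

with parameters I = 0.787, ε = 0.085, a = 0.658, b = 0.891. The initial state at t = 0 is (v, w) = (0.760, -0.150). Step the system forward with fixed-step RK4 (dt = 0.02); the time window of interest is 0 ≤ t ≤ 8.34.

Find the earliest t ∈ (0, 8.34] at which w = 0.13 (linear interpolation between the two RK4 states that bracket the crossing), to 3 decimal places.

t = 1.449

t=0.000: state=(0.760, -0.150)
step 1 (dt=0.02): k1=(1.551, 0.132), k2=(1.556, 0.133), k3=(1.556, 0.133), k4=(1.560, 0.134); state += dt/6·(k1+2k2+2k3+k4)
t=0.020: state=(0.791, -0.147)
t=0.040: state=(0.822, -0.145)
t=0.060: state=(0.854, -0.142)
continuing one RK4 step at a time; state shown every 25 steps (Δt=0.5):
t=0.500: state=(1.505, -0.069)
t=1.000: state=(1.894, 0.033)
t=1.440: state=(1.978, 0.128)
next step: t=1.460: state=(1.979, 0.132) — w has crossed 0.13
linear interpolation between t=1.440 (0.12808) and t=1.460 (0.13236) → t≈1.449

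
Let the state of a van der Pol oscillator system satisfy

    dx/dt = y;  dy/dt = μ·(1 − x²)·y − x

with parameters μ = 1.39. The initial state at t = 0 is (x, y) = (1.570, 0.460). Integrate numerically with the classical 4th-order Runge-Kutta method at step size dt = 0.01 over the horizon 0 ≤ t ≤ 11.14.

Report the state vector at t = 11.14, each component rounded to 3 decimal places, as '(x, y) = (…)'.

(x, y) = (-1.573, 0.607)

t=0.000: state=(1.570, 0.460)
step 1 (dt=0.01): k1=(0.460, -2.507), k2=(0.447, -2.488), k3=(0.448, -2.488), k4=(0.435, -2.469); state += dt/6·(k1+2k2+2k3+k4)
t=0.010: state=(1.574, 0.435)
t=0.020: state=(1.579, 0.411)
t=0.030: state=(1.583, 0.387)
continuing one RK4 step at a time; state shown every 50 steps (Δt=0.5):
t=0.500: state=(1.567, -0.334)
t=1.000: state=(1.309, -0.676)
t=1.500: state=(0.876, -1.105)
t=2.000: state=(0.107, -2.130)
t=2.500: state=(-1.271, -2.821)
t=3.000: state=(-1.994, -0.231)
t=3.500: state=(-1.902, 0.400)
t=4.000: state=(-1.660, 0.560)
t=4.500: state=(-1.337, 0.750)
t=5.000: state=(-0.875, 1.157)
t=5.500: state=(-0.071, 2.223)
t=6.000: state=(1.338, 2.769)
t=6.500: state=(2.008, 0.163)
t=7.000: state=(1.902, -0.409)
t=7.500: state=(1.657, -0.562)
t=8.000: state=(1.333, -0.753)
t=8.500: state=(0.869, -1.163)
t=9.000: state=(0.060, -2.238)
t=9.500: state=(-1.351, -2.749)
t=10.000: state=(-2.009, -0.151)
t=10.500: state=(-1.901, 0.411)
t=11.000: state=(-1.655, 0.564)
t=11.140: state=(-1.573, 0.607)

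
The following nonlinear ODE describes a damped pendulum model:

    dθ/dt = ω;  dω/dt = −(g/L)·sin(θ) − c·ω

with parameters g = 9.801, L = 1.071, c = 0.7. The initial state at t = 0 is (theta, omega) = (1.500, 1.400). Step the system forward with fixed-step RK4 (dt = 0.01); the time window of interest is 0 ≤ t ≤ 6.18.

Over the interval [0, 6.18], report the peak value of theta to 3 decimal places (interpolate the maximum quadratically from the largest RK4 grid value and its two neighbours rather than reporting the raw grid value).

max theta = 1.600

t=0.000: state=(1.500, 1.400)
step 1 (dt=0.01): k1=(1.400, -10.108), k2=(1.349, -10.077), k3=(1.350, -10.077), k4=(1.299, -10.046); state += dt/6·(k1+2k2+2k3+k4)
t=0.010: state=(1.513, 1.299)
t=0.020: state=(1.526, 1.199)
t=0.030: state=(1.537, 1.100)
continuing one RK4 step at a time; state shown every 20 steps (Δt=0.2):
t=0.200: state=(1.587, -0.490)
t=0.400: state=(1.321, -2.121)
t=0.600: state=(0.766, -3.313)
t=0.800: state=(0.060, -3.545)
t=1.000: state=(-0.572, -2.619)
t=1.200: state=(-0.946, -1.071)
t=1.400: state=(-1.000, 0.505)
t=1.600: state=(-0.764, 1.774)
t=1.800: state=(-0.331, 2.433)
t=2.000: state=(0.152, 2.251)
t=2.200: state=(0.522, 1.365)
t=2.400: state=(0.679, 0.192)
t=2.600: state=(0.606, -0.879)
t=2.800: state=(0.353, -1.563)
t=3.000: state=(0.020, -1.671)
t=3.200: state=(-0.277, -1.215)
t=3.400: state=(-0.444, -0.431)
t=3.600: state=(-0.447, 0.383)
t=3.800: state=(-0.306, 0.974)
t=4.000: state=(-0.084, 1.178)
t=4.200: state=(0.137, 0.969)
t=4.400: state=(0.284, 0.468)
t=4.600: state=(0.319, -0.116)
t=4.800: state=(0.245, -0.588)
t=5.000: state=(0.101, -0.808)
t=5.200: state=(-0.058, -0.733)
t=5.400: state=(-0.177, -0.426)
t=5.600: state=(-0.222, -0.020)
t=5.800: state=(-0.188, 0.340)
t=6.000: state=(-0.097, 0.542)
t=6.180: state=(0.004, 0.548)
largest grid value and its neighbours: theta(0.140)=1.59993, theta(0.150)=1.59997, theta(0.160)=1.59910
parabola through these three points peaks at t≈0.145 with theta≈1.60007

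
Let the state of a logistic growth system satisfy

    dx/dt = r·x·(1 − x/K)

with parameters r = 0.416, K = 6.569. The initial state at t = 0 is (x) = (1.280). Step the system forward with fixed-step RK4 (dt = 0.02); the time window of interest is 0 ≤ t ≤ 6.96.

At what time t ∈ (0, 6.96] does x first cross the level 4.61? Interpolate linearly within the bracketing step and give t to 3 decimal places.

t=0.000: state=(1.280)
step 1 (dt=0.02): k1=(0.429), k2=(0.430), k3=(0.430), k4=(0.431); state += dt/6·(k1+2k2+2k3+k4)
t=0.020: state=(1.289)
t=0.040: state=(1.297)
t=0.060: state=(1.306)
continuing one RK4 step at a time; state shown every 25 steps (Δt=0.5):
t=0.500: state=(1.508)
t=1.000: state=(1.763)
t=1.500: state=(2.044)
t=2.000: state=(2.348)
t=2.500: state=(2.670)
t=3.000: state=(3.005)
t=3.500: state=(3.346)
t=4.000: state=(3.685)
t=4.500: state=(4.016)
t=5.000: state=(4.332)
t=5.460: state=(4.606)
next step: t=5.480: state=(4.617) — x has crossed 4.61
linear interpolation between t=5.460 (4.60559) and t=5.480 (4.61703) → t≈5.468

t = 5.468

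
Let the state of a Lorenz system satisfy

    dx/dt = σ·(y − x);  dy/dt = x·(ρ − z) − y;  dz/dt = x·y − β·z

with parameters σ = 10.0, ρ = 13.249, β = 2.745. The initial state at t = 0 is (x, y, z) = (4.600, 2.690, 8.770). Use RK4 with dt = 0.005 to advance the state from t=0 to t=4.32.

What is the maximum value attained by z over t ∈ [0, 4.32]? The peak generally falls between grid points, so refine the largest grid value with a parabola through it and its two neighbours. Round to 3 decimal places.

t=0.000: state=(4.600, 2.690, 8.770)
step 1 (dt=0.005): k1=(-19.100, 17.913, -11.700), k2=(-18.175, 17.788, -11.544), k3=(-18.201, 17.797, -11.540), k4=(-17.300, 17.677, -11.385); state += dt/6·(k1+2k2+2k3+k4)
t=0.005: state=(4.509, 2.779, 8.712)
t=0.010: state=(4.427, 2.867, 8.656)
t=0.015: state=(4.353, 2.954, 8.602)
continuing one RK4 step at a time; state shown every 40 steps (Δt=0.2):
t=0.200: state=(4.896, 6.184, 8.089)
t=0.400: state=(7.725, 8.608, 12.673)
t=0.600: state=(6.571, 4.943, 15.335)
t=0.800: state=(4.083, 3.535, 11.849)
t=1.000: state=(4.313, 4.992, 9.426)
t=1.200: state=(6.319, 7.414, 10.727)
t=1.400: state=(7.192, 6.705, 14.283)
t=1.600: state=(5.305, 4.391, 13.353)
t=1.800: state=(4.517, 4.651, 10.855)
t=2.000: state=(5.558, 6.340, 10.525)
t=2.200: state=(6.804, 7.007, 12.852)
t=2.400: state=(6.074, 5.350, 13.662)
t=2.600: state=(4.980, 4.762, 11.931)
t=2.800: state=(5.272, 5.718, 10.922)
t=3.000: state=(6.285, 6.682, 12.011)
t=3.200: state=(6.328, 5.975, 13.303)
t=3.400: state=(5.445, 5.091, 12.552)
t=3.600: state=(5.265, 5.439, 11.449)
t=3.800: state=(5.905, 6.268, 11.699)
t=4.000: state=(6.272, 6.208, 12.790)
t=4.200: state=(5.776, 5.456, 12.772)
t=4.320: state=(5.468, 5.303, 12.248)
largest grid value and its neighbours: z(0.550)=15.56023, z(0.555)=15.56324, z(0.560)=15.56011
parabola through these three points peaks at t≈0.555 with z≈15.56324

max z = 15.563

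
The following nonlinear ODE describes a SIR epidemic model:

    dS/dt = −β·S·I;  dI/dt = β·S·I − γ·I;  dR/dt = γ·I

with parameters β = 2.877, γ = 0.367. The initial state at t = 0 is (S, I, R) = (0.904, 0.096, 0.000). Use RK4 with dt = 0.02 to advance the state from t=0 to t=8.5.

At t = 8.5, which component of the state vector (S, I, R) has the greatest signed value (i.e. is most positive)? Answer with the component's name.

largest component: R

t=0.000: state=(0.904, 0.096, 0.000)
step 1 (dt=0.02): k1=(-0.250, 0.214, 0.035), k2=(-0.255, 0.219, 0.036), k3=(-0.255, 0.219, 0.036), k4=(-0.260, 0.223, 0.037); state += dt/6·(k1+2k2+2k3+k4)
t=0.020: state=(0.899, 0.100, 0.001)
t=0.040: state=(0.894, 0.105, 0.001)
t=0.060: state=(0.888, 0.110, 0.002)
continuing one RK4 step at a time; state shown every 25 steps (Δt=0.5):
t=0.500: state=(0.710, 0.259, 0.031)
t=1.000: state=(0.414, 0.486, 0.100)
t=1.500: state=(0.184, 0.613, 0.203)
t=2.000: state=(0.076, 0.608, 0.316)
t=2.500: state=(0.033, 0.545, 0.422)
t=3.000: state=(0.016, 0.469, 0.515)
t=3.500: state=(0.009, 0.397, 0.595)
t=4.000: state=(0.005, 0.333, 0.662)
t=4.500: state=(0.003, 0.279, 0.718)
t=5.000: state=(0.002, 0.233, 0.764)
t=5.500: state=(0.002, 0.195, 0.804)
t=6.000: state=(0.001, 0.162, 0.836)
t=6.500: state=(0.001, 0.135, 0.864)
t=7.000: state=(0.001, 0.113, 0.886)
t=7.500: state=(0.001, 0.094, 0.905)
t=8.000: state=(0.001, 0.078, 0.921)
t=8.500: state=(0.001, 0.065, 0.934)
compare at T: S=0.001, I=0.065, R=0.934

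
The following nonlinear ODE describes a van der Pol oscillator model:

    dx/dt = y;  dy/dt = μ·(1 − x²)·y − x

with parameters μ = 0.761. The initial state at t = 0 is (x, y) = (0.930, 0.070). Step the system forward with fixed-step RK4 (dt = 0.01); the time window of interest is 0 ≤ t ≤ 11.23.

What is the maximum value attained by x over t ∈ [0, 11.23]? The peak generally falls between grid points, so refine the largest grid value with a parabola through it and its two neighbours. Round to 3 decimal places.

t=0.000: state=(0.930, 0.070)
step 1 (dt=0.01): k1=(0.070, -0.923), k2=(0.065, -0.924), k3=(0.065, -0.924), k4=(0.061, -0.924); state += dt/6·(k1+2k2+2k3+k4)
t=0.010: state=(0.931, 0.061)
t=0.020: state=(0.931, 0.052)
t=0.030: state=(0.932, 0.042)
continuing one RK4 step at a time; state shown every 50 steps (Δt=0.5):
t=0.500: state=(0.848, -0.397)
t=1.000: state=(0.531, -0.877)
t=1.500: state=(-0.038, -1.406)
t=2.000: state=(-0.834, -1.652)
t=2.500: state=(-1.500, -0.849)
t=3.000: state=(-1.658, 0.141)
t=3.500: state=(-1.438, 0.691)
t=4.000: state=(-0.983, 1.139)
t=4.500: state=(-0.266, 1.774)
t=5.000: state=(0.792, 2.329)
t=5.500: state=(1.745, 1.173)
t=6.000: state=(1.953, -0.163)
t=6.500: state=(1.725, -0.678)
t=7.000: state=(1.301, -1.021)
t=7.500: state=(0.677, -1.521)
t=8.000: state=(-0.269, -2.276)
t=8.500: state=(-1.433, -1.989)
t=9.000: state=(-1.986, -0.278)
t=9.500: state=(-1.892, 0.510)
t=10.000: state=(-1.545, 0.858)
t=10.500: state=(-1.027, 1.243)
t=11.000: state=(-0.257, 1.893)
t=11.230: state=(0.221, 2.255)
largest grid value and its neighbours: x(5.900)=1.96064, x(5.910)=1.96071, x(5.920)=1.96058
parabola through these three points peaks at t≈5.908 with x≈1.96071

max x = 1.961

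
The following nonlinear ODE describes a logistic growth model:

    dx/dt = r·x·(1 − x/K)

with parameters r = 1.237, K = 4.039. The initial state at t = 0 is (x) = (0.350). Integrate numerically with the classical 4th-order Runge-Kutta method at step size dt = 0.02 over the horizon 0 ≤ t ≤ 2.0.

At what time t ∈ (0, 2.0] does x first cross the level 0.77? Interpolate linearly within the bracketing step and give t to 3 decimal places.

t=0.000: state=(0.350)
step 1 (dt=0.02): k1=(0.395), k2=(0.399), k3=(0.400), k4=(0.404); state += dt/6·(k1+2k2+2k3+k4)
t=0.020: state=(0.358)
t=0.040: state=(0.366)
t=0.060: state=(0.374)
continuing one RK4 step at a time; state shown every 5 steps (Δt=0.1):
t=0.100: state=(0.392)
t=0.200: state=(0.438)
t=0.300: state=(0.488)
t=0.400: state=(0.544)
t=0.500: state=(0.605)
t=0.600: state=(0.671)
t=0.700: state=(0.743)
t=0.720: state=(0.758)
next step: t=0.740: state=(0.774) — x has crossed 0.77
linear interpolation between t=0.720 (0.75842) and t=0.740 (0.77378) → t≈0.735

t = 0.735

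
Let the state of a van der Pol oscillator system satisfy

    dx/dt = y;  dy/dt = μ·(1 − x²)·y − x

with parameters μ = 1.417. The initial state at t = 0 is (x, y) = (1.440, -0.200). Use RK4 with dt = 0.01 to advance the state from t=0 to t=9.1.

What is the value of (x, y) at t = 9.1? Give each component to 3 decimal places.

(x, y) = (-1.702, -1.883)

t=0.000: state=(1.440, -0.200)
step 1 (dt=0.01): k1=(-0.200, -1.136), k2=(-0.206, -1.127), k3=(-0.206, -1.127), k4=(-0.211, -1.118); state += dt/6·(k1+2k2+2k3+k4)
t=0.010: state=(1.438, -0.211)
t=0.020: state=(1.436, -0.222)
t=0.030: state=(1.433, -0.233)
continuing one RK4 step at a time; state shown every 50 steps (Δt=0.5):
t=0.500: state=(1.224, -0.636)
t=1.000: state=(0.794, -1.131)
t=1.500: state=(-0.013, -2.256)
t=2.000: state=(-1.402, -2.580)
t=2.500: state=(-1.989, -0.093)
t=3.000: state=(-1.869, 0.419)
t=3.500: state=(-1.620, 0.571)
t=4.000: state=(-1.289, 0.775)
t=4.500: state=(-0.806, 1.227)
t=5.000: state=(0.062, 2.421)
t=5.500: state=(1.500, 2.478)
t=6.000: state=(2.014, 0.010)
t=6.500: state=(1.877, -0.429)
t=7.000: state=(1.626, -0.571)
t=7.500: state=(1.296, -0.771)
t=8.000: state=(0.816, -1.216)
t=8.500: state=(-0.043, -2.395)
t=9.000: state=(-1.481, -2.524)
t=9.100: state=(-1.702, -1.883)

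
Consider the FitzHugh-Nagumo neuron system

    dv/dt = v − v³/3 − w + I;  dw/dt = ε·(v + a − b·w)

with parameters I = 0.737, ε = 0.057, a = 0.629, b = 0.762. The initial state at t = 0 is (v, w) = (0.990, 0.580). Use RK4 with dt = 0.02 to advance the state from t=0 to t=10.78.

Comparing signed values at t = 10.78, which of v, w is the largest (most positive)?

t=0.000: state=(0.990, 0.580)
step 1 (dt=0.02): k1=(0.824, 0.067), k2=(0.823, 0.068), k3=(0.823, 0.068), k4=(0.822, 0.068); state += dt/6·(k1+2k2+2k3+k4)
t=0.020: state=(1.006, 0.581)
t=0.040: state=(1.023, 0.583)
t=0.060: state=(1.039, 0.584)
continuing one RK4 step at a time; state shown every 25 steps (Δt=0.5):
t=0.500: state=(1.367, 0.619)
t=1.000: state=(1.600, 0.665)
t=1.500: state=(1.694, 0.716)
t=2.000: state=(1.715, 0.766)
t=2.500: state=(1.707, 0.816)
t=3.000: state=(1.689, 0.864)
t=3.500: state=(1.666, 0.910)
t=4.000: state=(1.641, 0.955)
t=4.500: state=(1.616, 0.998)
t=5.000: state=(1.590, 1.040)
t=5.500: state=(1.564, 1.079)
t=6.000: state=(1.537, 1.118)
t=6.500: state=(1.510, 1.154)
t=7.000: state=(1.482, 1.189)
t=7.500: state=(1.454, 1.223)
t=8.000: state=(1.425, 1.255)
t=8.500: state=(1.396, 1.286)
t=9.000: state=(1.366, 1.315)
t=9.500: state=(1.335, 1.342)
t=10.000: state=(1.303, 1.368)
t=10.500: state=(1.269, 1.393)
t=10.780: state=(1.250, 1.406)
compare at T: v=1.250, w=1.406

largest component: w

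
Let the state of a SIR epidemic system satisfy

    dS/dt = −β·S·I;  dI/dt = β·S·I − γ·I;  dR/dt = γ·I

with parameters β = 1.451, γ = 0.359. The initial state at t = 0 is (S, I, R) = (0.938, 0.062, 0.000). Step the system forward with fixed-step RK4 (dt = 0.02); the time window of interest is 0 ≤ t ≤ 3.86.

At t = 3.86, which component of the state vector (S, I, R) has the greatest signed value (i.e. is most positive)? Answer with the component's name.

largest component: I

t=0.000: state=(0.938, 0.062, 0.000)
step 1 (dt=0.02): k1=(-0.084, 0.062, 0.022), k2=(-0.085, 0.063, 0.022), k3=(-0.085, 0.063, 0.022), k4=(-0.086, 0.063, 0.023); state += dt/6·(k1+2k2+2k3+k4)
t=0.020: state=(0.936, 0.063, 0.000)
t=0.040: state=(0.935, 0.065, 0.001)
t=0.060: state=(0.933, 0.066, 0.001)
continuing one RK4 step at a time; state shown every 10 steps (Δt=0.2):
t=0.200: state=(0.920, 0.076, 0.005)
t=0.400: state=(0.898, 0.092, 0.011)
t=0.600: state=(0.872, 0.110, 0.018)
t=0.800: state=(0.842, 0.131, 0.027)
t=1.000: state=(0.807, 0.155, 0.037)
t=1.200: state=(0.769, 0.182, 0.049)
t=1.400: state=(0.726, 0.210, 0.063)
t=1.600: state=(0.680, 0.240, 0.079)
t=1.800: state=(0.632, 0.270, 0.098)
t=2.000: state=(0.582, 0.300, 0.118)
t=2.200: state=(0.531, 0.328, 0.141)
t=2.400: state=(0.481, 0.354, 0.165)
t=2.600: state=(0.433, 0.376, 0.192)
t=2.800: state=(0.387, 0.394, 0.219)
t=3.000: state=(0.344, 0.408, 0.248)
t=3.200: state=(0.305, 0.417, 0.278)
t=3.400: state=(0.270, 0.422, 0.308)
t=3.600: state=(0.239, 0.423, 0.338)
t=3.800: state=(0.212, 0.420, 0.368)
t=3.860: state=(0.204, 0.419, 0.377)
compare at T: S=0.204, I=0.419, R=0.377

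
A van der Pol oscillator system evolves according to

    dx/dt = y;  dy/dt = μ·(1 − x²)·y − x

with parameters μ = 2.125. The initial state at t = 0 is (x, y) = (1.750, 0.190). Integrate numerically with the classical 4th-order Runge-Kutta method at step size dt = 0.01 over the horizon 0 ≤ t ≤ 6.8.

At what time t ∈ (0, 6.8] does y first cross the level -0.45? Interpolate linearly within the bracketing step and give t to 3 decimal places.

t=0.000: state=(1.750, 0.190)
step 1 (dt=0.01): k1=(0.190, -2.583), k2=(0.177, -2.528), k3=(0.177, -2.529), k4=(0.165, -2.476); state += dt/6·(k1+2k2+2k3+k4)
t=0.010: state=(1.752, 0.165)
t=0.020: state=(1.753, 0.140)
t=0.030: state=(1.755, 0.117)
continuing one RK4 step at a time; state shown every 25 steps (Δt=0.25):
t=0.250: state=(1.740, -0.203)
t=0.500: state=(1.669, -0.343)
t=0.750: state=(1.573, -0.418)
t=0.870: state=(1.521, -0.449)
next step: t=0.880: state=(1.517, -0.452) — y has crossed -0.45
linear interpolation between t=0.870 (-0.44942) and t=0.880 (-0.45209) → t≈0.872

t = 0.872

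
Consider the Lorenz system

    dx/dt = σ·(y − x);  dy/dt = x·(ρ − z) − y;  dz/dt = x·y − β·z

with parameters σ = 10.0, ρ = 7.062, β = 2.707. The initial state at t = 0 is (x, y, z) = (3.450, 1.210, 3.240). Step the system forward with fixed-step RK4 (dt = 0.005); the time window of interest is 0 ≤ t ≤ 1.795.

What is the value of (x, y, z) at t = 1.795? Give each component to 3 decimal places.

(x, y, z) = (4.503, 4.704, 5.919)

t=0.000: state=(3.450, 1.210, 3.240)
step 1 (dt=0.005): k1=(-22.400, 11.976, -4.596), k2=(-21.541, 11.771, -4.531), k3=(-21.567, 11.779, -4.531), k4=(-20.733, 11.581, -4.468); state += dt/6·(k1+2k2+2k3+k4)
t=0.005: state=(3.342, 1.269, 3.217)
t=0.010: state=(3.243, 1.326, 3.195)
t=0.015: state=(3.150, 1.381, 3.174)
continuing one RK4 step at a time; state shown every 20 steps (Δt=0.1):
t=0.100: state=(2.398, 2.146, 2.881)
t=0.200: state=(2.523, 2.922, 2.737)
t=0.300: state=(3.083, 3.773, 2.912)
t=0.400: state=(3.857, 4.690, 3.522)
t=0.500: state=(4.685, 5.467, 4.618)
t=0.600: state=(5.325, 5.772, 6.035)
t=0.700: state=(5.504, 5.401, 7.300)
t=0.800: state=(5.146, 4.575, 7.911)
t=0.900: state=(4.473, 3.756, 7.778)
t=1.000: state=(3.807, 3.224, 7.180)
t=1.100: state=(3.343, 3.002, 6.436)
t=1.200: state=(3.123, 3.016, 5.751)
t=1.300: state=(3.116, 3.200, 5.230)
t=1.400: state=(3.275, 3.504, 4.925)
t=1.500: state=(3.556, 3.881, 4.864)
t=1.600: state=(3.904, 4.265, 5.048)
t=1.700: state=(4.251, 4.569, 5.440)
t=1.795: state=(4.503, 4.704, 5.919)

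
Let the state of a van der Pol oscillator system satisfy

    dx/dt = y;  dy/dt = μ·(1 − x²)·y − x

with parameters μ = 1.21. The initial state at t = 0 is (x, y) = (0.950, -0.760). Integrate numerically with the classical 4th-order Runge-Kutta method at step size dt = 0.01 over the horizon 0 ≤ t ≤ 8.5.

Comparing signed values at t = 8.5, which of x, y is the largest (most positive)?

t=0.000: state=(0.950, -0.760)
step 1 (dt=0.01): k1=(-0.760, -1.040), k2=(-0.765, -1.043), k3=(-0.765, -1.043), k4=(-0.770, -1.047); state += dt/6·(k1+2k2+2k3+k4)
t=0.010: state=(0.942, -0.770)
t=0.020: state=(0.935, -0.781)
t=0.030: state=(0.927, -0.792)
continuing one RK4 step at a time; state shown every 50 steps (Δt=0.5):
t=0.500: state=(0.416, -1.445)
t=1.000: state=(-0.578, -2.524)
t=1.500: state=(-1.704, -1.372)
t=2.000: state=(-1.923, 0.174)
t=2.500: state=(-1.727, 0.539)
t=3.000: state=(-1.404, 0.757)
t=3.500: state=(-0.944, 1.131)
t=4.000: state=(-0.190, 2.009)
t=4.500: state=(1.103, 2.820)
t=5.000: state=(1.969, 0.511)
t=5.500: state=(1.939, -0.381)
t=6.000: state=(1.688, -0.597)
t=6.500: state=(1.341, -0.810)
t=7.000: state=(0.844, -1.237)
t=7.500: state=(0.007, -2.241)
t=8.000: state=(-1.340, -2.577)
t=8.500: state=(-2.001, -0.226)
compare at T: x=-2.001, y=-0.226

largest component: y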